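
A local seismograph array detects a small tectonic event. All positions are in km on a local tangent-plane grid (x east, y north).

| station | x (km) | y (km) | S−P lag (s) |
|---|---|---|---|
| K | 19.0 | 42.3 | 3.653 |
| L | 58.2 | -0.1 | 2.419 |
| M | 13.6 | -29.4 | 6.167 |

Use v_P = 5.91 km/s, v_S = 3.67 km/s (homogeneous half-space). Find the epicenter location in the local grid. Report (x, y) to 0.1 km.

Distance from S−P lag: d = Δt · v_P v_S / (v_P − v_S) = Δt · (5.91·3.67)/(5.91−3.67) ≈ 9.6829·Δt.
So d_K = 35.37, d_L = 23.42, d_M = 59.71 km.
Circle about each station: (x − 19.0)² + (y − 42.3)² = 35.37²; (x − 58.2)² + (y + 0.1)² = 23.42²; (x − 13.6)² + (y + 29.4)² = 59.71².
Subtracting the K equation from the L and M equations removes the quadratic terms:
78.4 x − 84.8 y = 1939.50
-10.8 x − 143.4 y = -3415.22
Solving the 2×2 system: x ≈ 46.7, y ≈ 20.3 km.

x ≈ 46.7 km, y ≈ 20.3 km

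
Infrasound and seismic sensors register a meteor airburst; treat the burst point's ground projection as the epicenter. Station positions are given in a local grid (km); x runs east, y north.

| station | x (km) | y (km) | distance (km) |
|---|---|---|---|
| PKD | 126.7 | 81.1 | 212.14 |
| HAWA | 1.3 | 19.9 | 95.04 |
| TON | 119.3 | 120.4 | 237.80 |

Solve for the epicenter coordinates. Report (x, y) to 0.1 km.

Circle about each station: (x − 126.7)² + (y − 81.1)² = 212.14²; (x − 1.3)² + (y − 19.9)² = 95.04²; (x − 119.3)² + (y − 120.4)² = 237.80².
Subtracting the PKD equation from the HAWA and TON equations removes the quadratic terms:
-250.8 x − 122.4 y = 13738.38
-14.8 x + 78.6 y = -5446.91
Solving the 2×2 system: x ≈ -19.2, y ≈ -72.9 km.

x ≈ -19.2 km, y ≈ -72.9 km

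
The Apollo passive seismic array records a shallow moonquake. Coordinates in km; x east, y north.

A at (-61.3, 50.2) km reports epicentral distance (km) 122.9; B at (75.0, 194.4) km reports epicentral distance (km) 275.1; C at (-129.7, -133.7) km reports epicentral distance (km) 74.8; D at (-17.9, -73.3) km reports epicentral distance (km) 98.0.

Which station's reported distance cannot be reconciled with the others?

Solve using three stations at a time. Using A, C, D (subtract circle equations pairwise → linear system) gives (x, y) ≈ (-115.0, -60.3).
Distances from that point to each station vs reported:
  A: calculated 122.9 vs reported 122.9 → residual 0.0 km
  B: calculated 317.8 vs reported 275.1 → residual 42.7 km
  C: calculated 74.8 vs reported 74.8 → residual 0.0 km
  D: calculated 98.0 vs reported 98.0 → residual 0.0 km
A, C, D are mutually consistent (residuals ≈ 0); B is off by 42.7 km.

B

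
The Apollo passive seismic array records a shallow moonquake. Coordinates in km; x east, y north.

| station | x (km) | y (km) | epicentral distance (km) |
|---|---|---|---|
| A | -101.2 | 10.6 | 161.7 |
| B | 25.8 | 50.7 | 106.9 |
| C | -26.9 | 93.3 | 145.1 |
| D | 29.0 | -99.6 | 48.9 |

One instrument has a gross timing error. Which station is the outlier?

Solve using three stations at a time. Using A, B, D (subtract circle equations pairwise → linear system) gives (x, y) ≈ (47.0, -54.1).
Distances from that point to each station vs reported:
  A: calculated 161.7 vs reported 161.7 → residual 0.0 km
  B: calculated 106.9 vs reported 106.9 → residual 0.0 km
  C: calculated 164.9 vs reported 145.1 → residual 19.8 km
  D: calculated 48.9 vs reported 48.9 → residual 0.0 km
A, B, D are mutually consistent (residuals ≈ 0); C is off by 19.8 km.

C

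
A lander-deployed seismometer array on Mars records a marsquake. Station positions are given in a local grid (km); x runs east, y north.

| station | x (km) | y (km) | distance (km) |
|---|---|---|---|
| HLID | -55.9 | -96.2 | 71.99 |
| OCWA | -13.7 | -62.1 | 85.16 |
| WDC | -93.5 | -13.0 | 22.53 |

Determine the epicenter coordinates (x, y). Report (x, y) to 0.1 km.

Circle about each station: (x + 55.9)² + (y + 96.2)² = 71.99²; (x + 13.7)² + (y + 62.1)² = 85.16²; (x + 93.5)² + (y + 13.0)² = 22.53².
Subtracting the HLID equation from the OCWA and WDC equations removes the quadratic terms:
84.4 x + 68.2 y = -10404.82
-75.2 x + 166.4 y = 1206.96
Solving the 2×2 system: x ≈ -94.6, y ≈ -35.5 km.

(-94.6, -35.5)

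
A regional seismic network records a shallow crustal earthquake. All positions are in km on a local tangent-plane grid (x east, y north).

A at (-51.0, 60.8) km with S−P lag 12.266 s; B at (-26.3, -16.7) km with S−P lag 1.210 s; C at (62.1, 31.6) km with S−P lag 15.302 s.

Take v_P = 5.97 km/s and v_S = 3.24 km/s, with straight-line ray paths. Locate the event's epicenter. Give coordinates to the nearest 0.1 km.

x ≈ -31.1 km, y ≈ -23.8 km

Distance from S−P lag: d = Δt · v_P v_S / (v_P − v_S) = Δt · (5.97·3.24)/(5.97−3.24) ≈ 7.0853·Δt.
So d_A = 86.91, d_B = 8.57, d_C = 108.42 km.
Circle about each station: (x + 51.0)² + (y − 60.8)² = 86.91²; (x + 26.3)² + (y + 16.7)² = 8.57²; (x − 62.1)² + (y − 31.6)² = 108.42².
Subtracting pairs of circle equations eliminates x²+y² and gives linear equations (the radical axes):
49.4 x − 155.0 y = 2152.84
226.2 x − 58.4 y = -5644.22
Solving the 2×2 system: x ≈ -31.1, y ≈ -23.8 km.
Check against A (with the unrounded x, y): √((x + 51.0)²+(y − 60.8)²) = 86.91 ≈ 86.91 km. ✓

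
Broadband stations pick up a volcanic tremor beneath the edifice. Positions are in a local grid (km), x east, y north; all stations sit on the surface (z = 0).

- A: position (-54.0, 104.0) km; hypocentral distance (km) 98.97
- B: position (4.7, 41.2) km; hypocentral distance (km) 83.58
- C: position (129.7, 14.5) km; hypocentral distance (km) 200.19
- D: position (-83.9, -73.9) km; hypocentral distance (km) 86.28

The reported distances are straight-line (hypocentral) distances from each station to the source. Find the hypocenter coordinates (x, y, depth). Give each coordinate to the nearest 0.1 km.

x ≈ -69.3 km, y ≈ 8.5 km, depth ≈ 21.0 km

Each station gives a sphere (x−x_i)² + (y−y_i)² + z² = d_i² (stations at z=0).
Subtracting the A sphere from B and C: z² cancels, leaving linear equations in x and y:
117.4 x − 125.6 y = -9203.03
367.4 x − 179.0 y = -26980.64
Solving: x ≈ -69.294, y ≈ 8.502 km (keep extra digits for the depth step; rounded: -69.3, 8.5).
Then from the A sphere: z² = 98.97² − (x + 54.0)² − (y − 104.0)² with x = -69.294, y = 8.502, so z ≈ 21.007 ≈ 21.0 km.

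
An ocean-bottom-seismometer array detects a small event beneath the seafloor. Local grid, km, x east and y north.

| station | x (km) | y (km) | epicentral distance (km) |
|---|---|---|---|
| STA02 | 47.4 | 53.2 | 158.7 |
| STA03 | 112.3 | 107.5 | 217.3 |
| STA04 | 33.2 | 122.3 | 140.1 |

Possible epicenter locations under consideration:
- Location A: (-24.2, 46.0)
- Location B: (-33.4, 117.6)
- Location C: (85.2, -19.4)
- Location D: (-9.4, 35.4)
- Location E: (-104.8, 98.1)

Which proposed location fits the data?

Location E

For each candidate, compare |candidate − station| to the reported distance:
Location A: residuals STA02 86.7, STA03 67.6, STA04 44.6 → max 86.7 km
Location B: residuals STA02 55.4, STA03 71.3, STA04 73.3 → max 73.3 km
Location C: residuals STA02 76.8, STA03 87.5, STA04 10.8 → max 87.5 km
Location D: residuals STA02 99.2, STA03 75.8, STA04 43.3 → max 99.2 km
Location E: residuals STA02 0.0, STA03 0.0, STA04 0.0 → max 0.0 km
Only Location E has all residuals ≈ 0.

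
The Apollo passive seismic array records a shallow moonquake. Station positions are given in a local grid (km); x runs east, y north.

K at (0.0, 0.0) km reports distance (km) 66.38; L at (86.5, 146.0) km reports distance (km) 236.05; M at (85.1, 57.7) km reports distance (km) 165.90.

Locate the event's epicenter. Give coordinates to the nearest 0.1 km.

Circle about each station: x² + y² = 66.38²; (x − 86.5)² + (y − 146.0)² = 236.05²; (x − 85.1)² + (y − 57.7)² = 165.90².
Subtracting pairs of circle equations eliminates x²+y² and gives linear equations (the radical axes):
173.0 x + 292.0 y = -22515.05
170.2 x + 115.4 y = -12545.21
Solving the 2×2 system: x ≈ -35.8, y ≈ -55.9 km.
Check against K (with the unrounded x, y): √(x²+y²) = 66.38 ≈ 66.38 km. ✓

-35.8 km east, -55.9 km north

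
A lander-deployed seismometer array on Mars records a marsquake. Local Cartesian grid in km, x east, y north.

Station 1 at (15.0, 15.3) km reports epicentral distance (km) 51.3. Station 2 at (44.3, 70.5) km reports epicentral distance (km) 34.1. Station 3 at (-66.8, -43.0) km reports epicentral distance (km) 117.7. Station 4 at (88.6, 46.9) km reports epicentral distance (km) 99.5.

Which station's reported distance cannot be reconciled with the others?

Solve using three stations at a time. Using Station 1, Station 3, Station 4 (subtract circle equations pairwise → linear system) gives (x, y) ≈ (-10.1, 60.2).
Distances from that point to each station vs reported:
  Station 1: calculated 51.4 vs reported 51.3 → residual 0.1 km
  Station 2: calculated 55.3 vs reported 34.1 → residual 21.2 km
  Station 3: calculated 117.7 vs reported 117.7 → residual 0.0 km
  Station 4: calculated 99.5 vs reported 99.5 → residual 0.0 km
Station 1, Station 3, Station 4 are mutually consistent (residuals ≈ 0); Station 2 is off by 21.2 km.

Station 2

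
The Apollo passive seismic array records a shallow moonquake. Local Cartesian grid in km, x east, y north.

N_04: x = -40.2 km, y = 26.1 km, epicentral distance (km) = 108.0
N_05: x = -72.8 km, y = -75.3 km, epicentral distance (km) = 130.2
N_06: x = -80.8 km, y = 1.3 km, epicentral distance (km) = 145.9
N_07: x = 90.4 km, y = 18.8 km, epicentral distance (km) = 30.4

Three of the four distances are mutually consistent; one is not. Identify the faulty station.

N_05

Solve using three stations at a time. Using N_04, N_06, N_07 (subtract circle equations pairwise → linear system) gives (x, y) ≈ (65.1, 2.1).
Distances from that point to each station vs reported:
  N_04: calculated 108.0 vs reported 108.0 → residual 0.0 km
  N_05: calculated 158.1 vs reported 130.2 → residual 27.9 km
  N_06: calculated 145.9 vs reported 145.9 → residual 0.0 km
  N_07: calculated 30.3 vs reported 30.4 → residual 0.1 km
N_04, N_06, N_07 are mutually consistent (residuals ≈ 0); N_05 is off by 27.9 km.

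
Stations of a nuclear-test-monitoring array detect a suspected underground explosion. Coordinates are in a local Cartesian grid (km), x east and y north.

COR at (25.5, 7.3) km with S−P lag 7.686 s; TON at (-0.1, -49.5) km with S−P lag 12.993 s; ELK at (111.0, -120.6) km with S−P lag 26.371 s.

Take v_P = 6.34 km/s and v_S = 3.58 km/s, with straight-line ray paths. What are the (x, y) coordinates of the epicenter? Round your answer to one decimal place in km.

x ≈ -14.3 km, y ≈ 56.4 km

Distance from S−P lag: d = Δt · v_P v_S / (v_P − v_S) = Δt · (6.34·3.58)/(6.34−3.58) ≈ 8.2236·Δt.
So d_COR = 63.21, d_TON = 106.85, d_ELK = 216.87 km.
Circle about each station: (x − 25.5)² + (y − 7.3)² = 63.21²; (x + 0.1)² + (y + 49.5)² = 106.85²; (x − 111.0)² + (y + 120.6)² = 216.87².
Subtracting the COR equation from the TON and ELK equations removes the quadratic terms:
-51.2 x − 113.6 y = -5674.70
171.0 x − 255.8 y = -16875.27
Solving the 2×2 system: x ≈ -14.3, y ≈ 56.4 km.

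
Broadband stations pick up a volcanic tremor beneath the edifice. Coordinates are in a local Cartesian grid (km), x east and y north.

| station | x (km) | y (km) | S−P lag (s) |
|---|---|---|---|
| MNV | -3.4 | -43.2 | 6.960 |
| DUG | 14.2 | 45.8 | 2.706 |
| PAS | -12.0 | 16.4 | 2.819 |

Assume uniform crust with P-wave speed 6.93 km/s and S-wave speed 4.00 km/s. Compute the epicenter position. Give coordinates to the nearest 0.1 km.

Distance from S−P lag: d = Δt · v_P v_S / (v_P − v_S) = Δt · (6.93·4.00)/(6.93−4.00) ≈ 9.4608·Δt.
So d_MNV = 65.85, d_DUG = 25.60, d_PAS = 26.67 km.
Circle about each station: (x + 3.4)² + (y + 43.2)² = 65.85²; (x − 14.2)² + (y − 45.8)² = 25.60²; (x + 12.0)² + (y − 16.4)² = 26.67².
Subtracting the MNV equation from the DUG and PAS equations removes the quadratic terms:
35.2 x + 178.0 y = 4102.34
-17.2 x + 119.2 y = 2160.09
Solving the 2×2 system: x ≈ 14.4, y ≈ 20.2 km.

(14.4, 20.2)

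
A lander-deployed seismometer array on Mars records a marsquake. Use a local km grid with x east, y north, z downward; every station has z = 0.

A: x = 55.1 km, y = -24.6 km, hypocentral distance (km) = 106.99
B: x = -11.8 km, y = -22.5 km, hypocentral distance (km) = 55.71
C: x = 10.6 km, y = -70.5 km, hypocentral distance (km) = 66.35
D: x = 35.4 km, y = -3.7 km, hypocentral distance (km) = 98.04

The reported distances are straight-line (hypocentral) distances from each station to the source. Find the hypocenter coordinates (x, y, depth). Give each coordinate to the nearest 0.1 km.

Each station gives a sphere (x−x_i)² + (y−y_i)² + z² = d_i² (stations at z=0).
Subtracting the A sphere from B and C: z² cancels, leaving linear equations in x and y:
-133.8 x + 4.2 y = 5347.58
-89.0 x − 91.8 y = 8485.98
Solving: x ≈ -41.603, y ≈ -52.106 km (keep extra digits for the depth step; rounded: -41.6, -52.1).
Then from the A sphere: z² = 106.99² − (x − 55.1)² − (y + 24.6)² with x = -41.603, y = -52.106, so z ≈ 36.590 ≈ 36.6 km.
Check against D (with the unrounded solution): distance 98.04 ≈ 98.04 km. ✓

x ≈ -41.6 km, y ≈ -52.1 km, depth ≈ 36.6 km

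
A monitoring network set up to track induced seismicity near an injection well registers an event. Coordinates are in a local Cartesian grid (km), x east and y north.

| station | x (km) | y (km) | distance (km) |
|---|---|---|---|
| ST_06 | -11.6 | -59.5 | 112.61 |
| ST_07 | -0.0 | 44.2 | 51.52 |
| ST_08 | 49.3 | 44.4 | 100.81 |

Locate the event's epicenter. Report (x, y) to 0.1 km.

Circle about each station: (x + 11.6)² + (y + 59.5)² = 112.61²; x² + (y − 44.2)² = 51.52²; (x − 49.3)² + (y − 44.4)² = 100.81².
Subtracting the ST_06 equation from the ST_07 and ST_08 equations removes the quadratic terms:
23.2 x + 207.4 y = 8305.53
121.8 x + 207.8 y = 3245.40
Solving the 2×2 system: x ≈ -51.5, y ≈ 45.8 km.
Check against ST_06 (with the unrounded x, y): √((x + 11.6)²+(y + 59.5)²) = 112.61 ≈ 112.61 km. ✓

-51.5 km east, 45.8 km north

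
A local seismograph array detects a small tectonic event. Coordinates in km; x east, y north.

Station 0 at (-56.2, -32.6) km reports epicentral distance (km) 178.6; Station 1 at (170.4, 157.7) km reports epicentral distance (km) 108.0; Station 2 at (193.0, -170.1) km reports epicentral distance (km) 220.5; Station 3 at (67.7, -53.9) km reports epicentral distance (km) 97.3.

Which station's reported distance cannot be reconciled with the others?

Solve using three stations at a time. Using Station 0, Station 2, Station 3 (subtract circle equations pairwise → linear system) gives (x, y) ≈ (109.6, 34.1).
Distances from that point to each station vs reported:
  Station 0: calculated 178.7 vs reported 178.6 → residual 0.1 km
  Station 1: calculated 137.8 vs reported 108.0 → residual 29.8 km
  Station 2: calculated 220.5 vs reported 220.5 → residual 0.0 km
  Station 3: calculated 97.4 vs reported 97.3 → residual 0.1 km
Station 0, Station 2, Station 3 are mutually consistent (residuals ≈ 0); Station 1 is off by 29.8 km.

Station 1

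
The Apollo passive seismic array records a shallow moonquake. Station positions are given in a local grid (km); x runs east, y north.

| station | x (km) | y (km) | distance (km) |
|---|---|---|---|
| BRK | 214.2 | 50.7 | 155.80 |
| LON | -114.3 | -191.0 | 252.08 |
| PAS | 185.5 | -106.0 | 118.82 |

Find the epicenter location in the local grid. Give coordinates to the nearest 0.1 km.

x ≈ 87.1 km, y ≈ -39.4 km

Circle about each station: (x − 214.2)² + (y − 50.7)² = 155.80²; (x + 114.3)² + (y + 191.0)² = 252.08²; (x − 185.5)² + (y + 106.0)² = 118.82².
Subtracting the BRK equation from the LON and PAS equations removes the quadratic terms:
-657.0 x − 483.4 y = -38177.33
-57.4 x − 313.4 y = 7349.57
Solving the 2×2 system: x ≈ 87.1, y ≈ -39.4 km.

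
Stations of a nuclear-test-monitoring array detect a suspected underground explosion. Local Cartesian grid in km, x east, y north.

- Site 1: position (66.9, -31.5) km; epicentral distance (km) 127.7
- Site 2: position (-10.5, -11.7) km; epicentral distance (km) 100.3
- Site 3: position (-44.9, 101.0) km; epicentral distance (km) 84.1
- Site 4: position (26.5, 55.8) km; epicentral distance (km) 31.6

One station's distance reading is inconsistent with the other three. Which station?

Solve using three stations at a time. Using Site 1, Site 2, Site 4 (subtract circle equations pairwise → linear system) gives (x, y) ≈ (15.2, 85.2).
Distances from that point to each station vs reported:
  Site 1: calculated 127.7 vs reported 127.7 → residual 0.0 km
  Site 2: calculated 100.3 vs reported 100.3 → residual 0.0 km
  Site 3: calculated 62.1 vs reported 84.1 → residual 22.0 km
  Site 4: calculated 31.5 vs reported 31.6 → residual 0.1 km
Site 1, Site 2, Site 4 are mutually consistent (residuals ≈ 0); Site 3 is off by 22.0 km.

Site 3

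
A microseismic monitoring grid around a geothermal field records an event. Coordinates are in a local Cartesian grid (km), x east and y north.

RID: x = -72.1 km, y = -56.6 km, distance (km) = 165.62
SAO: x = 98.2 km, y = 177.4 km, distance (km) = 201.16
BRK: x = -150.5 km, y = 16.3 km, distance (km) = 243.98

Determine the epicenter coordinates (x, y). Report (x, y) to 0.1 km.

(90.2, -23.6)

Circle about each station: (x + 72.1)² + (y + 56.6)² = 165.62²; (x − 98.2)² + (y − 177.4)² = 201.16²; (x + 150.5)² + (y − 16.3)² = 243.98².
Subtracting the RID equation from the SAO and BRK equations removes the quadratic terms:
340.6 x + 468.0 y = 19676.67
-156.8 x + 145.8 y = -17582.29
Solving the 2×2 system: x ≈ 90.2, y ≈ -23.6 km.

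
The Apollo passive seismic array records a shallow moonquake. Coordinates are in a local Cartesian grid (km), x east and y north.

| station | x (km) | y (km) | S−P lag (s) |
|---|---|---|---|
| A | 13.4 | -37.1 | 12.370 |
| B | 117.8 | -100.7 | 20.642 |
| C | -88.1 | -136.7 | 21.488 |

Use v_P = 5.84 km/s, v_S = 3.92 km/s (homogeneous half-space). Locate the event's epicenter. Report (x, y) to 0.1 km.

Distance from S−P lag: d = Δt · v_P v_S / (v_P − v_S) = Δt · (5.84·3.92)/(5.84−3.92) ≈ 11.9233·Δt.
So d_A = 147.49, d_B = 246.12, d_C = 256.21 km.
Circle about each station: (x − 13.4)² + (y + 37.1)² = 147.49²; (x − 117.8)² + (y + 100.7)² = 246.12²; (x + 88.1)² + (y + 136.7)² = 256.21².
Subtracting the A equation from the B and C equations removes the quadratic terms:
208.8 x − 127.2 y = -16360.39
-203.0 x − 199.2 y = -18997.73
Solving the 2×2 system: x ≈ -12.5, y ≈ 108.1 km.

(-12.5, 108.1)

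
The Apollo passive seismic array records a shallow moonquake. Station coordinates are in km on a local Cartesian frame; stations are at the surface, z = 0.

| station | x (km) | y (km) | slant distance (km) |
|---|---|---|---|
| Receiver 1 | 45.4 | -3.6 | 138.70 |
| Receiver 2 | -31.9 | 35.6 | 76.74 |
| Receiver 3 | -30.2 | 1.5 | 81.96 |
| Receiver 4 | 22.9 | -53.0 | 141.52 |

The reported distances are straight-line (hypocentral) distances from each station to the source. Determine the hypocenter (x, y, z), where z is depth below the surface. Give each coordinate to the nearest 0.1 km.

x ≈ -73.2 km, y ≈ 28.6 km, depth ≈ 64.3 km

Each station gives a sphere (x−x_i)² + (y−y_i)² + z² = d_i² (stations at z=0).
Subtracting the Receiver 1 sphere from Receiver 2 and Receiver 3: z² cancels, leaving linear equations in x and y:
-154.6 x + 78.4 y = 13559.51
-151.2 x + 10.2 y = 11360.42
Solving: x ≈ -73.206, y ≈ 28.595 km (keep extra digits for the depth step; rounded: -73.2, 28.6).
Then from the Receiver 1 sphere: z² = 138.70² − (x − 45.4)² − (y + 3.6)² with x = -73.206, y = 28.595, so z ≈ 64.295 ≈ 64.3 km.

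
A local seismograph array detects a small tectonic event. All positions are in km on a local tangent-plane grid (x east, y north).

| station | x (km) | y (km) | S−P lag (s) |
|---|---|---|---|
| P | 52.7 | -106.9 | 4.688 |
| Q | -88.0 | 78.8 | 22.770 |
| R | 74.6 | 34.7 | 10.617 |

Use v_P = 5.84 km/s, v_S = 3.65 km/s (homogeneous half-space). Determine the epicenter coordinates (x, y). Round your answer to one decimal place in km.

Distance from S−P lag: d = Δt · v_P v_S / (v_P − v_S) = Δt · (5.84·3.65)/(5.84−3.65) ≈ 9.7333·Δt.
So d_P = 45.63, d_Q = 221.63, d_R = 103.34 km.
Circle about each station: (x − 52.7)² + (y + 106.9)² = 45.63²; (x + 88.0)² + (y − 78.8)² = 221.63²; (x − 74.6)² + (y − 34.7)² = 103.34².
Subtracting the P equation from the Q and R equations removes the quadratic terms:
-281.4 x + 371.4 y = -47289.22
43.8 x + 283.2 y = -16032.71
Solving the 2×2 system: x ≈ 77.5, y ≈ -68.6 km.

(77.5, -68.6)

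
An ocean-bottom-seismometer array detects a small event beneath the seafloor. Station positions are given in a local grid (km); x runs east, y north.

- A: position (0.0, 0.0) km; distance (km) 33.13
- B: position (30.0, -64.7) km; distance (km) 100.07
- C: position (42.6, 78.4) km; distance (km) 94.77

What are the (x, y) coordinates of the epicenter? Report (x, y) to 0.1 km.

Circle about each station: x² + y² = 33.13²; (x − 30.0)² + (y + 64.7)² = 100.07²; (x − 42.6)² + (y − 78.4)² = 94.77².
Subtracting the A equation from the B and C equations removes the quadratic terms:
60.0 x − 129.4 y = -3830.32
85.2 x + 156.8 y = 77.56
Solving the 2×2 system: x ≈ -28.9, y ≈ 16.2 km.

(-28.9, 16.2)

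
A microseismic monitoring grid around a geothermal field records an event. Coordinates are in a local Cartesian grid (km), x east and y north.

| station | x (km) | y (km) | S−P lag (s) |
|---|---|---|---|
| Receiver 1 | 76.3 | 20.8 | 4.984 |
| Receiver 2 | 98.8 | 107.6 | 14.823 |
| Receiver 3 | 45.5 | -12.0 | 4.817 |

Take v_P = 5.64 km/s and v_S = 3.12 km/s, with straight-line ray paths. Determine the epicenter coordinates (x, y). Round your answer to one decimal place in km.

41.5 km east, 21.4 km north

Distance from S−P lag: d = Δt · v_P v_S / (v_P − v_S) = Δt · (5.64·3.12)/(5.64−3.12) ≈ 6.9829·Δt.
So d_Receiver 1 = 34.80, d_Receiver 2 = 103.51, d_Receiver 3 = 33.64 km.
Circle about each station: (x − 76.3)² + (y − 20.8)² = 34.80²; (x − 98.8)² + (y − 107.6)² = 103.51²; (x − 45.5)² + (y + 12.0)² = 33.64².
Subtracting pairs of circle equations eliminates x²+y² and gives linear equations (the radical axes):
45.0 x + 173.6 y = 5581.59
-61.6 x − 65.6 y = -3960.69
Solving the 2×2 system: x ≈ 41.5, y ≈ 21.4 km.
Check against Receiver 1 (with the unrounded x, y): √((x − 76.3)²+(y − 20.8)²) = 34.79 ≈ 34.80 km. ✓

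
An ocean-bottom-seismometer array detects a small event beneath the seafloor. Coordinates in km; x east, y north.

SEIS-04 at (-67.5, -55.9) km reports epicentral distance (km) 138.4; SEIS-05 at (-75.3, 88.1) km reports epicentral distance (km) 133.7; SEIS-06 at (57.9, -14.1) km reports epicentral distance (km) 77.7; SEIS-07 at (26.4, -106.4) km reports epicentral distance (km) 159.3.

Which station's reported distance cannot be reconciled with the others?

SEIS-05

Solve using three stations at a time. Using SEIS-04, SEIS-06, SEIS-07 (subtract circle equations pairwise → linear system) gives (x, y) ≈ (18.3, 52.7).
Distances from that point to each station vs reported:
  SEIS-04: calculated 138.4 vs reported 138.4 → residual 0.0 km
  SEIS-05: calculated 100.1 vs reported 133.7 → residual 33.6 km
  SEIS-06: calculated 77.6 vs reported 77.7 → residual 0.1 km
  SEIS-07: calculated 159.3 vs reported 159.3 → residual 0.0 km
SEIS-04, SEIS-06, SEIS-07 are mutually consistent (residuals ≈ 0); SEIS-05 is off by 33.6 km.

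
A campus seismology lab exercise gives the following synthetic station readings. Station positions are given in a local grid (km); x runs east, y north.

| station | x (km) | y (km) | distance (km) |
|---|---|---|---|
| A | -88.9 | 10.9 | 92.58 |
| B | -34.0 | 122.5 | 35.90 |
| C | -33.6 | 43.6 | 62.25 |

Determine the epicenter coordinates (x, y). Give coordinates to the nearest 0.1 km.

x ≈ -61.4 km, y ≈ 99.3 km

Circle about each station: (x + 88.9)² + (y − 10.9)² = 92.58²; (x + 34.0)² + (y − 122.5)² = 35.90²; (x + 33.6)² + (y − 43.6)² = 62.25².
Subtracting the A equation from the B and C equations removes the quadratic terms:
109.8 x + 223.2 y = 15422.48
110.6 x + 65.4 y = -296.11
Solving the 2×2 system: x ≈ -61.4, y ≈ 99.3 km.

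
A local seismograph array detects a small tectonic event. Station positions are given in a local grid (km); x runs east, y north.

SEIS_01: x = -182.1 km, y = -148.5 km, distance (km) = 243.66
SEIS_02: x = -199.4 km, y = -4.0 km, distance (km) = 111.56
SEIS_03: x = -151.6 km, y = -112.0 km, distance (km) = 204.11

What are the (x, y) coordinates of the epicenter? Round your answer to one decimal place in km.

Circle about each station: (x + 182.1)² + (y + 148.5)² = 243.66²; (x + 199.4)² + (y + 4.0)² = 111.56²; (x + 151.6)² + (y + 112.0)² = 204.11².
Subtracting the SEIS_01 equation from the SEIS_02 and SEIS_03 equations removes the quadratic terms:
-34.6 x + 289.0 y = 31488.26
61.0 x + 73.0 y = -1976.80
Solving the 2×2 system: x ≈ -142.4, y ≈ 91.9 km.

x ≈ -142.4 km, y ≈ 91.9 km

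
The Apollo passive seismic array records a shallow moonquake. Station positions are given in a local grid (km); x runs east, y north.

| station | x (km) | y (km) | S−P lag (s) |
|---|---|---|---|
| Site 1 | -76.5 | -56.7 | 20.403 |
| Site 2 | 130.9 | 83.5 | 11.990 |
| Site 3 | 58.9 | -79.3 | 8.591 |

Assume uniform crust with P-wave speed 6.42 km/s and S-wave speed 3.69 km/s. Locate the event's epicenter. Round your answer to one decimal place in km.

Distance from S−P lag: d = Δt · v_P v_S / (v_P − v_S) = Δt · (6.42·3.69)/(6.42−3.69) ≈ 8.6776·Δt.
So d_Site 1 = 177.05, d_Site 2 = 104.04, d_Site 3 = 74.55 km.
Circle about each station: (x + 76.5)² + (y + 56.7)² = 177.05²; (x − 130.9)² + (y − 83.5)² = 104.04²; (x − 58.9)² + (y + 79.3)² = 74.55².
Subtracting the Site 1 equation from the Site 2 and Site 3 equations removes the quadratic terms:
414.8 x + 280.4 y = 35562.30
270.8 x − 45.2 y = 26479.56
Solving the 2×2 system: x ≈ 95.4, y ≈ -14.3 km.

x ≈ 95.4 km, y ≈ -14.3 km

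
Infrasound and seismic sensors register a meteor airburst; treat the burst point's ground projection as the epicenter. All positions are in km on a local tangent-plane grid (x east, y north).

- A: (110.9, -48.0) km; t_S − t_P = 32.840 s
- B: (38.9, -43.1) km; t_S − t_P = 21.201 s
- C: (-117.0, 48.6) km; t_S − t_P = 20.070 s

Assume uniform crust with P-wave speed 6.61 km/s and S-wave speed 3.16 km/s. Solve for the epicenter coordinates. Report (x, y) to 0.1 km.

Distance from S−P lag: d = Δt · v_P v_S / (v_P − v_S) = Δt · (6.61·3.16)/(6.61−3.16) ≈ 6.0544·Δt.
So d_A = 198.83, d_B = 128.36, d_C = 121.51 km.
Circle about each station: (x − 110.9)² + (y + 48.0)² = 198.83²; (x − 38.9)² + (y + 43.1)² = 128.36²; (x + 117.0)² + (y − 48.6)² = 121.51².
Subtracting the A equation from the B and C equations removes the quadratic terms:
-144.0 x + 9.8 y = 11825.09
-455.8 x + 193.2 y = 26216.84
Solving the 2×2 system: x ≈ -86.8, y ≈ -69.1 km.
Check against A (with the unrounded x, y): √((x − 110.9)²+(y + 48.0)²) = 198.85 ≈ 198.83 km. ✓

x ≈ -86.8 km, y ≈ -69.1 km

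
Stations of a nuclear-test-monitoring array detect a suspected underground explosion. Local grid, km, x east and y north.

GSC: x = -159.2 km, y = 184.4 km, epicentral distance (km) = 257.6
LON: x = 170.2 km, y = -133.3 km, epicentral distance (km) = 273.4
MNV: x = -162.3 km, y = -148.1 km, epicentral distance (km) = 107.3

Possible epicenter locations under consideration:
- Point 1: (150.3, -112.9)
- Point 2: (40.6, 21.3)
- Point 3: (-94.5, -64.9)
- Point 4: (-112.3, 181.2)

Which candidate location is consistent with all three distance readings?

For each candidate, compare |candidate − station| to the reported distance:
Point 1: residuals GSC 171.6, LON 244.9, MNV 207.3 → max 244.9 km
Point 2: residuals GSC 0.3, LON 71.7, MNV 157.0 → max 157.0 km
Point 3: residuals GSC 0.0, LON 0.0, MNV 0.0 → max 0.0 km
Point 4: residuals GSC 210.6, LON 149.3, MNV 225.8 → max 225.8 km
Only Point 3 has all residuals ≈ 0.

Point 3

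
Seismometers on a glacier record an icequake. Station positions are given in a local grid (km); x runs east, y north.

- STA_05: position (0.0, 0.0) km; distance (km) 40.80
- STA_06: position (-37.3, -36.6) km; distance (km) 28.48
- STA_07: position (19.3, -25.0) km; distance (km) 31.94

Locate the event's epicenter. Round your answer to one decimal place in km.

Circle about each station: x² + y² = 40.80²; (x + 37.3)² + (y + 36.6)² = 28.48²; (x − 19.3)² + (y + 25.0)² = 31.94².
Subtracting the STA_05 equation from the STA_06 and STA_07 equations removes the quadratic terms:
-74.6 x − 73.2 y = 3584.38
38.6 x − 50.0 y = 1641.97
Solving the 2×2 system: x ≈ -9.0, y ≈ -39.8 km.

-9.0 km east, -39.8 km north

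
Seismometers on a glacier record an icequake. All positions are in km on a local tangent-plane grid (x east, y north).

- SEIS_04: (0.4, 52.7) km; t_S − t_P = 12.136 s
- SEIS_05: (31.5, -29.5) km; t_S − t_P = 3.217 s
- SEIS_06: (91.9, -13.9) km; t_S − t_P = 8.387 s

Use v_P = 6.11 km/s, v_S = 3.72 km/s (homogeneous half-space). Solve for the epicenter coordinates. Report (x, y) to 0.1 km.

26.6 km east, -59.7 km north

Distance from S−P lag: d = Δt · v_P v_S / (v_P − v_S) = Δt · (6.11·3.72)/(6.11−3.72) ≈ 9.5101·Δt.
So d_SEIS_04 = 115.41, d_SEIS_05 = 30.59, d_SEIS_06 = 79.76 km.
Circle about each station: (x − 0.4)² + (y − 52.7)² = 115.41²; (x − 31.5)² + (y + 29.5)² = 30.59²; (x − 91.9)² + (y + 13.9)² = 79.76².
Subtracting pairs of circle equations eliminates x²+y² and gives linear equations (the radical axes):
62.2 x − 164.4 y = 11468.77
183.0 x − 133.2 y = 12819.18
Solving the 2×2 system: x ≈ 26.6, y ≈ -59.7 km.
Check against SEIS_04 (with the unrounded x, y): √((x − 0.4)²+(y − 52.7)²) = 115.41 ≈ 115.41 km. ✓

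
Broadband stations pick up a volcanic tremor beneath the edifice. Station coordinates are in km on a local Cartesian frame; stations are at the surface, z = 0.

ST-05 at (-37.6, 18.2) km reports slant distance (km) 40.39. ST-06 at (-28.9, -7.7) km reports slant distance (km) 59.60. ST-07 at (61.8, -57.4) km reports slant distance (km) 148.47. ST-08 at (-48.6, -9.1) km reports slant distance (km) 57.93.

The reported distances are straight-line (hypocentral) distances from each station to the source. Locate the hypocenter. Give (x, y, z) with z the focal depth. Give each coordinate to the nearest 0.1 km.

Each station gives a sphere (x−x_i)² + (y−y_i)² + z² = d_i² (stations at z=0).
Subtracting the ST-05 sphere from ST-06 and ST-07: z² cancels, leaving linear equations in x and y:
17.4 x − 51.8 y = -2771.31
198.8 x − 151.2 y = -15042.99
Solving: x ≈ -46.981, y ≈ 37.719 km (keep extra digits for the depth step; rounded: -47.0, 37.7).
Then from the ST-05 sphere: z² = 40.39² − (x + 37.6)² − (y − 18.2)² with x = -46.981, y = 37.719, so z ≈ 34.093 ≈ 34.1 km.

x ≈ -47.0 km, y ≈ 37.7 km, depth ≈ 34.1 km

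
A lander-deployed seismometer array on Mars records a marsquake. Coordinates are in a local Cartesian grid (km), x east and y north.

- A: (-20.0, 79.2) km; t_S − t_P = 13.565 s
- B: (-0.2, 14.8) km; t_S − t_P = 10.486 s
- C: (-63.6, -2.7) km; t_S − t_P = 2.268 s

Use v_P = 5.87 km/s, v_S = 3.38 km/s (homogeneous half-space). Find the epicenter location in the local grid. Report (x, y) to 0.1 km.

x ≈ -79.7 km, y ≈ -10.9 km

Distance from S−P lag: d = Δt · v_P v_S / (v_P − v_S) = Δt · (5.87·3.38)/(5.87−3.38) ≈ 7.9681·Δt.
So d_A = 108.09, d_B = 83.55, d_C = 18.07 km.
Circle about each station: (x + 20.0)² + (y − 79.2)² = 108.09²; (x + 0.2)² + (y − 14.8)² = 83.55²; (x + 63.6)² + (y + 2.7)² = 18.07².
Subtracting the A equation from the B and C equations removes the quadratic terms:
39.6 x − 128.8 y = -1750.71
-87.2 x − 163.8 y = 8736.53
Solving the 2×2 system: x ≈ -79.7, y ≈ -10.9 km.
Check against A (with the unrounded x, y): √((x + 20.0)²+(y − 79.2)²) = 108.09 ≈ 108.09 km. ✓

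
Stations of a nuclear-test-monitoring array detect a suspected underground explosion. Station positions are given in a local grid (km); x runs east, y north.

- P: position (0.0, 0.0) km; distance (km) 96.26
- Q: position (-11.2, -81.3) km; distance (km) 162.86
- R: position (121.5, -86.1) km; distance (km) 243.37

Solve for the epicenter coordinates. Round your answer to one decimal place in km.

(-62.4, 73.3)

Circle about each station: x² + y² = 96.26²; (x + 11.2)² + (y + 81.3)² = 162.86²; (x − 121.5)² + (y + 86.1)² = 243.37².
Subtracting the P equation from the Q and R equations removes the quadratic terms:
-22.4 x − 162.6 y = -10522.26
243.0 x − 172.2 y = -27787.51
Solving the 2×2 system: x ≈ -62.4, y ≈ 73.3 km.
Check against P (with the unrounded x, y): √(x²+y²) = 96.27 ≈ 96.26 km. ✓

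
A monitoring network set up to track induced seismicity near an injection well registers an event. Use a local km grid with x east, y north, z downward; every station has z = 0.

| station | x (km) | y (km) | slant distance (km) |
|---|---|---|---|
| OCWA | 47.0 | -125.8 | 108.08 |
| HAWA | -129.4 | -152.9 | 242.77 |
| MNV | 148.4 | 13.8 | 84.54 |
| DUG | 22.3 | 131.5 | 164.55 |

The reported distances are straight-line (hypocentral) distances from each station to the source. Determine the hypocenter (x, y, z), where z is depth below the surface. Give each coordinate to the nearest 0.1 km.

(74.9, -23.2, 19.4)

Each station gives a sphere (x−x_i)² + (y−y_i)² + z² = d_i² (stations at z=0).
Subtracting the OCWA sphere from HAWA and MNV: z² cancels, leaving linear equations in x and y:
-352.8 x − 54.2 y = -25167.86
202.8 x + 279.2 y = 8712.63
Solving: x ≈ 74.902, y ≈ -23.200 km (keep extra digits for the depth step; rounded: 74.9, -23.2).
Then from the OCWA sphere: z² = 108.08² − (x − 47.0)² − (y + 125.8)² with x = 74.902, y = -23.200, so z ≈ 19.391 ≈ 19.4 km.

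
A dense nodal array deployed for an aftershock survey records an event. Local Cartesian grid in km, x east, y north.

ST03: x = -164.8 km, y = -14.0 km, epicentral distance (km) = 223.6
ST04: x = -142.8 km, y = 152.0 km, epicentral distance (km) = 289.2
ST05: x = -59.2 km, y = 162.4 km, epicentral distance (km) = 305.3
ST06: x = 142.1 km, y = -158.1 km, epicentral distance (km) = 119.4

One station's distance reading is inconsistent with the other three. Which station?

Solve using three stations at a time. Using ST03, ST05, ST06 (subtract circle equations pairwise → linear system) gives (x, y) ≈ (25.9, -130.8).
Distances from that point to each station vs reported:
  ST03: calculated 223.6 vs reported 223.6 → residual 0.0 km
  ST04: calculated 329.3 vs reported 289.2 → residual 40.1 km
  ST05: calculated 305.3 vs reported 305.3 → residual 0.0 km
  ST06: calculated 119.4 vs reported 119.4 → residual 0.0 km
ST03, ST05, ST06 are mutually consistent (residuals ≈ 0); ST04 is off by 40.1 km.

ST04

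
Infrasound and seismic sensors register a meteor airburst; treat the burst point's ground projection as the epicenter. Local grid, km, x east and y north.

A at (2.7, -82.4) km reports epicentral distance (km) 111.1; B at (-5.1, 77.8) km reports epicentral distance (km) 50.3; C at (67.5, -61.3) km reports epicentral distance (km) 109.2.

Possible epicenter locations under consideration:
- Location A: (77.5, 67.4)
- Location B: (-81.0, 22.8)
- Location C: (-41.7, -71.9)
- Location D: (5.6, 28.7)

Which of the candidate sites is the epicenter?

For each candidate, compare |candidate − station| to the reported distance:
Location A: residuals A 56.3, B 33.0, C 19.9 → max 56.3 km
Location B: residuals A 23.3, B 43.4, C 61.5 → max 61.5 km
Location C: residuals A 65.5, B 103.8, C 0.5 → max 103.8 km
Location D: residuals A 0.0, B 0.0, C 0.0 → max 0.0 km
Only Location D has all residuals ≈ 0.

Location D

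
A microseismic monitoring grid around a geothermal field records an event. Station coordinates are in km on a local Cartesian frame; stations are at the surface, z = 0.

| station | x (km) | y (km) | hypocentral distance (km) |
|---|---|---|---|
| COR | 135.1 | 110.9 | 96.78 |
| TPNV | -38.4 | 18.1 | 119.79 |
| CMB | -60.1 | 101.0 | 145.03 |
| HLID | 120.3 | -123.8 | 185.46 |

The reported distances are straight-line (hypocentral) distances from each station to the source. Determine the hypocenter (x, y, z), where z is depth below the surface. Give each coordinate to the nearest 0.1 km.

Each station gives a sphere (x−x_i)² + (y−y_i)² + z² = d_i² (stations at z=0).
Subtracting the COR sphere from TPNV and CMB: z² cancels, leaving linear equations in x and y:
-347.0 x − 185.6 y = -33731.93
-390.4 x − 19.8 y = -28405.14
Solving: x ≈ 70.198, y ≈ 50.503 km (keep extra digits for the depth step; rounded: 70.2, 50.5).
Then from the COR sphere: z² = 96.78² − (x − 135.1)² − (y − 110.9)² with x = 70.198, y = 50.503, so z ≈ 38.811 ≈ 38.8 km.
Check against HLID (with the unrounded solution): distance 185.47 ≈ 185.46 km. ✓

x ≈ 70.2 km, y ≈ 50.5 km, depth ≈ 38.8 km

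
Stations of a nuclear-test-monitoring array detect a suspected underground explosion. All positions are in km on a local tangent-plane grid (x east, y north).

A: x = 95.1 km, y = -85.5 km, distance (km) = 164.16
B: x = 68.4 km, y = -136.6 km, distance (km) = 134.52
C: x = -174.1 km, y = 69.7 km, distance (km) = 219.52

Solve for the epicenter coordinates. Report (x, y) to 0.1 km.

x ≈ -65.2 km, y ≈ -120.9 km

Circle about each station: (x − 95.1)² + (y + 85.5)² = 164.16²; (x − 68.4)² + (y + 136.6)² = 134.52²; (x + 174.1)² + (y − 69.7)² = 219.52².
Subtracting the A equation from the B and C equations removes the quadratic terms:
-53.4 x − 102.2 y = 15836.74
-538.4 x + 310.4 y = -2425.88
Solving the 2×2 system: x ≈ -65.2, y ≈ -120.9 km.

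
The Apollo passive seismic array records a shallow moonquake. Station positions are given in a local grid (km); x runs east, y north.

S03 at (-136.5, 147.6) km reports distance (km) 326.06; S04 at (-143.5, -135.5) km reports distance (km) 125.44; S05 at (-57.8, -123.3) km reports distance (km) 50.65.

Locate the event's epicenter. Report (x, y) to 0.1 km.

Circle about each station: (x + 136.5)² + (y − 147.6)² = 326.06²; (x + 143.5)² + (y + 135.5)² = 125.44²; (x + 57.8)² + (y + 123.3)² = 50.65².
Subtracting pairs of circle equations eliminates x²+y² and gives linear equations (the radical axes):
-14.0 x − 566.2 y = 89114.42
157.4 x − 541.8 y = 81875.42
Solving the 2×2 system: x ≈ -19.9, y ≈ -156.9 km.

-19.9 km east, -156.9 km north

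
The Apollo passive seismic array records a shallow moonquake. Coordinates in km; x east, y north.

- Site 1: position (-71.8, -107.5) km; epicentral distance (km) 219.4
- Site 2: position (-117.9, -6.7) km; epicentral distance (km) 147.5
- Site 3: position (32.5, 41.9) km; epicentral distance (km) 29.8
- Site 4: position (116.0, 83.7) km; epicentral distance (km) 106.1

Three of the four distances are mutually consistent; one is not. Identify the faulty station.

Site 1

Solve using three stations at a time. Using Site 2, Site 3, Site 4 (subtract circle equations pairwise → linear system) gives (x, y) ≈ (11.9, 63.3).
Distances from that point to each station vs reported:
  Site 1: calculated 190.2 vs reported 219.4 → residual 29.2 km
  Site 2: calculated 147.5 vs reported 147.5 → residual 0.0 km
  Site 3: calculated 29.7 vs reported 29.8 → residual 0.1 km
  Site 4: calculated 106.1 vs reported 106.1 → residual 0.0 km
Site 2, Site 3, Site 4 are mutually consistent (residuals ≈ 0); Site 1 is off by 29.2 km.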